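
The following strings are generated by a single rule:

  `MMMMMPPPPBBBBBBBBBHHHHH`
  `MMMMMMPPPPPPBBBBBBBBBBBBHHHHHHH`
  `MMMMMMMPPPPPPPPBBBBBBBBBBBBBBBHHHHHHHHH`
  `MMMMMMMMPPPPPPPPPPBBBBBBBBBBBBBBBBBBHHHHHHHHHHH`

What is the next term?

MMMMMMMMMPPPPPPPPPPPPBBBBBBBBBBBBBBBBBBBBBHHHHHHHHHHHHH

Term n consists of n+3 M's, followed by 2n P's, followed by 3n+3 B's, followed by 2n+1 H's, where the shown terms are n = 2, 3, 4, 5.
For the next term, n = 6, so the run lengths are 9, 12, 21, 13.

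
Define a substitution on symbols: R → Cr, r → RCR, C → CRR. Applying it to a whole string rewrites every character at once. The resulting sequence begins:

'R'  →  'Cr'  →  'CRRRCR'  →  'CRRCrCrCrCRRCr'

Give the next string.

Rewriting the 14 symbols of CRRCrCrCrCRRCr one by one yields CRR Cr Cr CRR RCR CRR RCR CRR RCR CRR Cr Cr CRR RCR; concatenated:

CRRCrCrCRRRCRCRRRCRCRRRCRCRRCrCrCRRRCR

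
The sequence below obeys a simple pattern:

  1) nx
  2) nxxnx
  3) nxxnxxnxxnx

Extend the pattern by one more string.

s(k+1) = s(k)·x·s(k) — each term doubles the last with 'x' between the halves.
Doubling nxxnxxnxxnx with 'x' between the halves:

nxxnxxnxxnxxnxxnxxnxxnx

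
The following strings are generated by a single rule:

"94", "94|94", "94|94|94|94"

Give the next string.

s(k+1) = s(k)·|·s(k) — each term doubles the last with '|' between the halves.
Doubling 94|94|94|94 with '|' between the halves:

94|94|94|94|94|94|94|94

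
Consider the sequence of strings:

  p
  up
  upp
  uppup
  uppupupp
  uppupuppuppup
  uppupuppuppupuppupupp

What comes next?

uppupuppuppupuppupuppuppupuppuppup

This is a Fibonacci-style word recurrence s(k) = s(k−1)·s(k−2): e.g. up·p = upp.
The next term joins uppupuppuppupuppupupp and uppupuppuppup.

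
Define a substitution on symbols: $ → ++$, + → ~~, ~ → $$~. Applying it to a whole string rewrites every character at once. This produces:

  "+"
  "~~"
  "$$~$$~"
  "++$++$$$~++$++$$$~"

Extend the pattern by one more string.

~~~~++$~~~~++$++$++$$$~~~~~++$~~~~++$++$++$$$~

φ(++$++$$$~++$++$$$~) expands symbol-by-symbol to ~~ ~~ ++$ ~~ ~~ ++$ ++$ ++$ $$~ ~~ ~~ ++$ ~~ ~~ ++$ ++$ ++$ $$~; joining the 18 pieces gives the next term.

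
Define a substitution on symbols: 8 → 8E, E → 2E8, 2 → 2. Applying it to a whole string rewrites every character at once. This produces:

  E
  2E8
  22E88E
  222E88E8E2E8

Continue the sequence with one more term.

2222E88E8E2E88E2E822E88E

Rewriting each symbol of 222E88E8E2E8: 2→2, 2→2, 2→2, E→2E8, 8→8E, 8→8E, E→2E8, 8→8E, E→2E8, 2→2, E→2E8, 8→8E, which concatenates to 2 2 2 2E8 8E 8E 2E8 8E 2E8 2 2E8 8E.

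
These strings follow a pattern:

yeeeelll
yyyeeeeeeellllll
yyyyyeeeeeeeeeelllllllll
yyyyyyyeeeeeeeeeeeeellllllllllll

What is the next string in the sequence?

Reading off run lengths: y runs 1, 3, 5, 7; e runs 4, 7, 10, 13; l runs 3, 6, 9, 12 — each is linear in n (n = 1, 2, …).
At n = 5 the blocks have lengths 9, 16, 15.

yyyyyyyyyeeeeeeeeeeeeeeeelllllllllllllll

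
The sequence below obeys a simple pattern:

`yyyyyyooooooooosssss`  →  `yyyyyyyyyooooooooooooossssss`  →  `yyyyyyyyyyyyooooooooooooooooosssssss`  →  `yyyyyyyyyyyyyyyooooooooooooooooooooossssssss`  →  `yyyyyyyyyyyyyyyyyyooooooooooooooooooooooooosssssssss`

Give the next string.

Term n consists of 3n y's, followed by 4n+1 o's, followed by n+3 s's, where the shown terms are n = 2, 3, 4, 5, 6.
Setting n = 7 gives 21, 29, 10 characters in each block.

yyyyyyyyyyyyyyyyyyyyyooooooooooooooooooooooooooooossssssssss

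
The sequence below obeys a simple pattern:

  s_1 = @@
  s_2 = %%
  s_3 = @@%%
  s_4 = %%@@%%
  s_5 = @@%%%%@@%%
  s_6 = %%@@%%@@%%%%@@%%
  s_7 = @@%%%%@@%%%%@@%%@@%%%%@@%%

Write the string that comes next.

Each term (from the third on) is the two preceding terms concatenated in order: term 3 = @@·%% = @@%%.
Continuing: %%@@%%@@%%%%@@%% · @@%%%%@@%%%%@@%%@@%%%%@@%% gives term 8.

%%@@%%@@%%%%@@%%@@%%%%@@%%%%@@%%@@%%%%@@%%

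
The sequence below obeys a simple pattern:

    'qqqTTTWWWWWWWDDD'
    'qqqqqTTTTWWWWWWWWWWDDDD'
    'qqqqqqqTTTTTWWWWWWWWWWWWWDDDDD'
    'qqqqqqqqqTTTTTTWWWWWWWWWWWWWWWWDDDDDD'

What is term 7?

The n-th term is 2n-1 q's then n+1 T's then 3n+1 W's then n+1 D's, where the shown terms are n = 2, 3, 4, 5.
At n = 8 the blocks have lengths 15, 9, 25, 9.

qqqqqqqqqqqqqqqTTTTTTTTTWWWWWWWWWWWWWWWWWWWWWWWWWDDDDDDDDD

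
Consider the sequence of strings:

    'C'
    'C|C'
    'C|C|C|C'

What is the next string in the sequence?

C|C|C|C|C|C|C|C

s(k+1) = s(k)·|·s(k) — each term doubles the last with '|' between the halves.
So the next term is two copies of C|C|C|C with '|' between the halves.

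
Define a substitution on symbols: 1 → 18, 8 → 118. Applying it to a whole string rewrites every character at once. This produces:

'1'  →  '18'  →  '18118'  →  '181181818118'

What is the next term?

18118181811818118181181818118

Rewriting each symbol of 181181818118: 1→18, 8→118, 1→18, 1→18, 8→118, 1→18, 8→118, 1→18, 8→118, 1→18, 1→18, 8→118, which concatenates to 18 118 18 18 118 18 118 18 118 18 18 118.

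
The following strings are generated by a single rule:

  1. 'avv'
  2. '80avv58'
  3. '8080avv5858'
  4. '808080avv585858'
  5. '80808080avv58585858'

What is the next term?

s(k+1) = 80·s(k)·58, so each term gains 80 as a prefix and 58 as a suffix.
So the next term is 80·80808080avv58585858·58.

8080808080avv5858585858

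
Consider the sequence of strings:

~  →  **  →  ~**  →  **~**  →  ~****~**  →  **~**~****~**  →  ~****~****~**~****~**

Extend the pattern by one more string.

**~**~****~**~****~****~**~****~**

Each term (from the third on) is the two preceding terms concatenated in order: term 3 = ~·** = ~**.
Continuing: **~**~****~** · ~****~****~**~****~** gives term 8.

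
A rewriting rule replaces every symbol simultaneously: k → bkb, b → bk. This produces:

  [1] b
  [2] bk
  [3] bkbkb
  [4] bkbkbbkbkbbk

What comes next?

bkbkbbkbkbbkbkbkbbkbkbbkbkbkb

Expanding bkbkbbkbkbbk: b→bk, k→bkb, b→bk, k→bkb, b→bk, b→bk, k→bkb, b→bk, k→bkb, b→bk, b→bk, k→bkb. Concatenated: bk bkb bk bkb bk bk bkb bk bkb bk bk bkb.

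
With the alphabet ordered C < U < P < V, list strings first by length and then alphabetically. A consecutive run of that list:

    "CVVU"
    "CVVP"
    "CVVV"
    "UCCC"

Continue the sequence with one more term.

UCCU

Find the rightmost character of UCCC below V, bump it to the next letter, and reset everything to its right to C.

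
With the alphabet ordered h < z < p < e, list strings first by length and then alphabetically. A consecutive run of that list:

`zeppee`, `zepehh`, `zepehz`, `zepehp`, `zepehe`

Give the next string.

zepezh

Treat zepehe as a base-4 numeral over the given alphabet and add one, carrying through any trailing e's.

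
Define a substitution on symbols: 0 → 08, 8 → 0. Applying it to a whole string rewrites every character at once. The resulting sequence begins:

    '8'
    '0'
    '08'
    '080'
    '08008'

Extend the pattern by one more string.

Expanding 08008: 0→08, 8→0, 0→08, 0→08, 8→0. Concatenated: 08 0 08 08 0.

08008080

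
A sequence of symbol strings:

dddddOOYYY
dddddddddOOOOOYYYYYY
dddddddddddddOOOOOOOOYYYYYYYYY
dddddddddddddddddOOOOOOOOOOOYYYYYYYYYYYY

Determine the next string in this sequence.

Each string has the form d^{4n+1} O^{3n-1} Y^{3n} (n = 1, 2, …).
At n = 5 the blocks have lengths 21, 14, 15.

dddddddddddddddddddddOOOOOOOOOOOOOOYYYYYYYYYYYYYYY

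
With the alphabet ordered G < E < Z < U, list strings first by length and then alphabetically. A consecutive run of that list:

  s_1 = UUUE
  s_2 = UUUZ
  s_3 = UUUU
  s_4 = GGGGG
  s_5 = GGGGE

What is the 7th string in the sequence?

Continuing the enumeration 2 steps past GGGGE: GGGGE → GGGGZ → (answer).

GGGGU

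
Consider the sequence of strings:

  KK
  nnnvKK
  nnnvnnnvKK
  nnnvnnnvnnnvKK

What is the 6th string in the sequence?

nnnvnnnvnnnvnnnvnnnvKK

The strings grow by a fixed prefix nnnv each time.
From nnnvnnnvnnnvKK, 2 further steps: nnnvnnnvnnnvKK → nnnvnnnvnnnvnnnvKK → (answer).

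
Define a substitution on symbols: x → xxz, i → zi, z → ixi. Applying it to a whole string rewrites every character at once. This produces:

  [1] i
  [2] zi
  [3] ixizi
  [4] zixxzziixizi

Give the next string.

Rewriting each symbol of zixxzziixizi: z→ixi, i→zi, x→xxz, x→xxz, z→ixi, z→ixi, i→zi, i→zi, x→xxz, i→zi, z→ixi, i→zi, which concatenates to ixi zi xxz xxz ixi ixi zi zi xxz zi ixi zi.

ixizixxzxxzixiixizizixxzziixizi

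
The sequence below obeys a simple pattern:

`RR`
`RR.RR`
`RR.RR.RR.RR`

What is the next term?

s(k+1) = s(k)·.·s(k) — each term doubles the last with '.' between the halves.
Doubling RR.RR.RR.RR with '.' between the halves:

RR.RR.RR.RR.RR.RR.RR.RR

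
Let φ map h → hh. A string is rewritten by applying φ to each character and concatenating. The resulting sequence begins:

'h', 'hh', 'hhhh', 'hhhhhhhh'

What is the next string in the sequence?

hhhhhhhhhhhhhhhh

Rewriting each symbol of hhhhhhhh: h→hh, h→hh, h→hh, h→hh, h→hh, h→hh, h→hh, h→hh, which concatenates to hh hh hh hh hh hh hh hh.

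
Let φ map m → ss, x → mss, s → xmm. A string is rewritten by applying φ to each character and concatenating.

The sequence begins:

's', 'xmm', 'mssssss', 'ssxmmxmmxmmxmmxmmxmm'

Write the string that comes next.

Rewriting the 20 symbols of ssxmmxmmxmmxmmxmmxmm one by one yields xmm xmm mss ss ss mss ss ss mss ss ss mss ss ss mss ss ss mss ss ss; concatenated:

xmmxmmmssssssmssssssmssssssmssssssmssssssmssssss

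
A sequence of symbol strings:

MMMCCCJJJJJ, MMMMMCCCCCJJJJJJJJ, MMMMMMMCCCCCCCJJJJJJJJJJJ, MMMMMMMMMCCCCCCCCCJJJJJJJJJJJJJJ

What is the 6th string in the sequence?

Reading off run lengths: M runs 3, 5, 7, 9; C runs 3, 5, 7, 9; J runs 5, 8, 11, 14 — each is linear in n, where the shown terms are n = 2, 3, 4, 5.
For term 6, n = 7, so the run lengths are 13, 13, 20.

MMMMMMMMMMMMMCCCCCCCCCCCCCJJJJJJJJJJJJJJJJJJJJ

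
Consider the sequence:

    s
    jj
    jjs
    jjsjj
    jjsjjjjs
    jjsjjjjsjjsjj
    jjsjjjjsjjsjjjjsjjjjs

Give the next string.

From term 3 onward, concatenate the last term with the second-to-last: jj·s = jjs, jjs·jj = jjsjj, …
The next term joins jjsjjjjsjjsjjjjsjjjjs and jjsjjjjsjjsjj.

jjsjjjjsjjsjjjjsjjjjsjjsjjjjsjjsjj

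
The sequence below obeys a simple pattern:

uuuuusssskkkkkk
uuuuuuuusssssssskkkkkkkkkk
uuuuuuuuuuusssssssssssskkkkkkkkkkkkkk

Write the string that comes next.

The n-th term is 3n+2 u's then 4n s's then 4n+2 k's (n = 1, 2, …).
Setting n = 4 gives 14, 16, 18 characters in each block.

uuuuuuuuuuuuuusssssssssssssssskkkkkkkkkkkkkkkkkk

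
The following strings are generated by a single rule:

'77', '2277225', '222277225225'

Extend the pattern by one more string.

Each term wraps the previous one in 22 on the left and 225 on the right.
So the next term is 22·222277225225·225.

22222277225225225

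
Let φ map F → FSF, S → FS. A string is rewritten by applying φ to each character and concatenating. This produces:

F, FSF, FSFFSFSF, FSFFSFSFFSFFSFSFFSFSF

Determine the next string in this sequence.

FSFFSFSFFSFFSFSFFSFSFFSFFSFSFFSFFSFSFFSFSFFSFFSFSFFSFSF

φ(FSFFSFSFFSFFSFSFFSFSF) expands symbol-by-symbol to FSF FS FSF FSF FS FSF FS FSF FSF FS FSF FSF FS FSF FS FSF FSF FS FSF FS FSF; joining the 21 pieces gives the next term.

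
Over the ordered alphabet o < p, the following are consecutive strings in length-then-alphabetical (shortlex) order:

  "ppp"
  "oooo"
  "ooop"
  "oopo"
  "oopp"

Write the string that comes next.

opoo

The successor of oopp increments the rightmost position that isn't already p and resets every position after it to o.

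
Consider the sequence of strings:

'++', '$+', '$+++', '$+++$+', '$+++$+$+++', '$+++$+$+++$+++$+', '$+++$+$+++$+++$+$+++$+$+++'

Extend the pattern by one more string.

This is a Fibonacci-style word recurrence s(k) = s(k−1)·s(k−2): e.g. $+·++ = $+++.
The next term joins $+++$+$+++$+++$+$+++$+$+++ and $+++$+$+++$+++$+.

$+++$+$+++$+++$+$+++$+$+++$+++$+$+++$+++$+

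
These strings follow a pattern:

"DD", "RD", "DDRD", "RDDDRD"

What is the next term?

DDRDRDDDRD

This is a Fibonacci-style word recurrence s(k) = s(k−2)·s(k−1): e.g. DD·RD = DDRD.
So term 5 is DDRD·RDDDRD.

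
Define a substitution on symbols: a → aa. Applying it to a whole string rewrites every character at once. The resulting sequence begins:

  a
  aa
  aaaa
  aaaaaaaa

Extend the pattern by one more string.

Expanding aaaaaaaa: a→aa, a→aa, a→aa, a→aa, a→aa, a→aa, a→aa, a→aa. Concatenated: aa aa aa aa aa aa aa aa.

aaaaaaaaaaaaaaaa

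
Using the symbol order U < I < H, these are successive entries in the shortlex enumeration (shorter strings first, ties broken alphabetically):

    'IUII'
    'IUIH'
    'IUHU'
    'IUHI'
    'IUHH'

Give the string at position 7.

Advancing 2 positions from IUHH through IUHH → IIUU reaches term 7.

IIUI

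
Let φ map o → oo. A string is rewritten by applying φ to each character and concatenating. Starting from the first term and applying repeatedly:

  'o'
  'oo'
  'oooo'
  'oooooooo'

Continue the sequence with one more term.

Expanding oooooooo: o→oo, o→oo, o→oo, o→oo, o→oo, o→oo, o→oo, o→oo. Concatenated: oo oo oo oo oo oo oo oo.

oooooooooooooooo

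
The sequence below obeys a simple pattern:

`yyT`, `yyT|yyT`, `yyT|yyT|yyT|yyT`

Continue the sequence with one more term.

Every step duplicates the string with '|' between the halves.
One more doubling of yyT|yyT|yyT|yyT gives the answer.

yyT|yyT|yyT|yyT|yyT|yyT|yyT|yyT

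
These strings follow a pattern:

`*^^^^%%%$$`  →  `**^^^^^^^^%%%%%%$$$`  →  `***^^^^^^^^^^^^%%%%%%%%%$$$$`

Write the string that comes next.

****^^^^^^^^^^^^^^^^%%%%%%%%%%%%$$$$$

Term n consists of n *'s, followed by 4n ^'s, followed by 3n %'s, followed by n+1 $'s (n = 1, 2, …).
At n = 4 the blocks have lengths 4, 16, 12, 5.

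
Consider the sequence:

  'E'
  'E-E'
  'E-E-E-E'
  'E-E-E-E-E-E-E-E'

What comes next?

E-E-E-E-E-E-E-E-E-E-E-E-E-E-E-E

s(k+1) = s(k)·-·s(k) — each term doubles the last with '-' between the halves.
So the next term is two copies of E-E-E-E-E-E-E-E with '-' between the halves.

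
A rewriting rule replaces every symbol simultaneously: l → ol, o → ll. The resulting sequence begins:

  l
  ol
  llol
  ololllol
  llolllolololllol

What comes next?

ololllolololllolllolllolololllol

Applying the rule to each of the 16 symbols of llolllolololllol gives the pieces ol ol ll ol ol ol ll ol ll ol ll ol ol ol ll ol, which concatenate to the answer.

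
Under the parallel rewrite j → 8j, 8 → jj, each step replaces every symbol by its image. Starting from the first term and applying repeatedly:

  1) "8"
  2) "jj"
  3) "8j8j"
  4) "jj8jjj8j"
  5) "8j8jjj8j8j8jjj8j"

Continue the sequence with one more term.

jj8jjj8j8j8jjj8jjj8jjj8j8j8jjj8j

φ(8j8jjj8j8j8jjj8j) expands symbol-by-symbol to jj 8j jj 8j 8j 8j jj 8j jj 8j jj 8j 8j 8j jj 8j; joining the 16 pieces gives the next term.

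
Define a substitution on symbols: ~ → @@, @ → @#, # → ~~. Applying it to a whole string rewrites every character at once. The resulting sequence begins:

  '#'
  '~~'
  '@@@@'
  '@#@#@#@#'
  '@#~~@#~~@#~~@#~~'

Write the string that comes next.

Applying the rule to each of the 16 symbols of @#~~@#~~@#~~@#~~ gives the pieces @# ~~ @@ @@ @# ~~ @@ @@ @# ~~ @@ @@ @# ~~ @@ @@, which concatenate to the answer.

@#~~@@@@@#~~@@@@@#~~@@@@@#~~@@@@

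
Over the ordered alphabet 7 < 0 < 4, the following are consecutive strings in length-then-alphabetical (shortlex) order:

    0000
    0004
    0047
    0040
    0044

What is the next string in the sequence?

Find the rightmost character of 0044 below 4, bump it to the next letter, and reset everything to its right to 7.

0477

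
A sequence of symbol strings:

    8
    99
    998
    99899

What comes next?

This is a Fibonacci-style word recurrence s(k) = s(k−1)·s(k−2): e.g. 99·8 = 998.
The next term joins 99899 and 998.

99899998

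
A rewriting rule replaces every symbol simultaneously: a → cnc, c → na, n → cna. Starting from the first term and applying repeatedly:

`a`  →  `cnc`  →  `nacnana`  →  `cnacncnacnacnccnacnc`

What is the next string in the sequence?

nacnacncnacnanacnacncnacnacncnacnananacnacncnacnana

φ(cnacncnacnacnccnacnc) expands symbol-by-symbol to na cna cnc na cna na cna cnc na cna cnc na cna na na cna cnc na cna na; joining the 20 pieces gives the next term.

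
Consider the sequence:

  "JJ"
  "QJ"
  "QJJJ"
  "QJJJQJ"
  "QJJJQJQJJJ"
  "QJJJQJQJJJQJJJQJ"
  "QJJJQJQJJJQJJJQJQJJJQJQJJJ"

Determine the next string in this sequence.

From term 3 onward, concatenate the last term with the second-to-last: QJ·JJ = QJJJ, QJJJ·QJ = QJJJQJ, …
So term 8 is QJJJQJQJJJQJJJQJQJJJQJQJJJ·QJJJQJQJJJQJJJQJ.

QJJJQJQJJJQJJJQJQJJJQJQJJJQJJJQJQJJJQJJJQJ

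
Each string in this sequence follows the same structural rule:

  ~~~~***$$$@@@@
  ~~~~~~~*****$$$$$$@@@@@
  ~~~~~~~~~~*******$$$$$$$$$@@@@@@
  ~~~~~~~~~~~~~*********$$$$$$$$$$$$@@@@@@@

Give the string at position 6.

~~~~~~~~~~~~~~~~~~~*************$$$$$$$$$$$$$$$$$$@@@@@@@@@

Term n consists of 3n+1 ~'s, followed by 2n+1 *'s, followed by 3n $'s, followed by n+3 @'s (n = 1, 2, …).
For term 6, n = 6, so the run lengths are 19, 13, 18, 9.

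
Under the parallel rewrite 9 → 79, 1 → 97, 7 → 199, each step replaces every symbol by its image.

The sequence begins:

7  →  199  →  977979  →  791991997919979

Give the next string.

Rewriting the 15 symbols of 791991997919979 one by one yields 199 79 97 79 79 97 79 79 199 79 97 79 79 199 79; concatenated:

199799779799779791997997797919979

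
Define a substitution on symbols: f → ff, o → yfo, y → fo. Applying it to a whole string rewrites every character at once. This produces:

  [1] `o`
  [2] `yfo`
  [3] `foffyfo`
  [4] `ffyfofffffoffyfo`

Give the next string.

Rewriting the 16 symbols of ffyfofffffoffyfo one by one yields ff ff fo ff yfo ff ff ff ff ff yfo ff ff fo ff yfo; concatenated:

fffffoffyfoffffffffffyfofffffoffyfo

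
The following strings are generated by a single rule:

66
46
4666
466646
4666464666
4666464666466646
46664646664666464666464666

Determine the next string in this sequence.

466646466646664646664646664666464666466646

Each term (from the third on) is the previous term followed by the one before it: term 3 = 46·66 = 4666.
The next term joins 46664646664666464666464666 and 4666464666466646.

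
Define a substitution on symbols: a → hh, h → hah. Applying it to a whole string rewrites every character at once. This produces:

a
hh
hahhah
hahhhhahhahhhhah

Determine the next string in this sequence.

Rewriting the 16 symbols of hahhhhahhahhhhah one by one yields hah hh hah hah hah hah hh hah hah hh hah hah hah hah hh hah; concatenated:

hahhhhahhahhahhahhhhahhahhhhahhahhahhahhhhah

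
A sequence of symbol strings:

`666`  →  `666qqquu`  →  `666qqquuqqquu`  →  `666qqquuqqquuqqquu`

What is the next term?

666qqquuqqquuqqquuqqquu

Every step adds qqquu to the end: s(k+1) = s(k)·qqquu.
One more step from 666qqquuqqquuqqquu gives the answer.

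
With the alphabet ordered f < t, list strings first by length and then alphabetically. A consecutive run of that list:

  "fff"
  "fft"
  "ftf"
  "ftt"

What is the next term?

tff

The successor of ftt increments the rightmost position that isn't already t and resets every position after it to f.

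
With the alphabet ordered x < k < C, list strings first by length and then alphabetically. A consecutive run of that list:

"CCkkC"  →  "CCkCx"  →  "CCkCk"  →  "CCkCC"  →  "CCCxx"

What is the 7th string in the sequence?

Advancing 2 positions from CCCxx through CCCxx → CCCxk reaches term 7.

CCCxC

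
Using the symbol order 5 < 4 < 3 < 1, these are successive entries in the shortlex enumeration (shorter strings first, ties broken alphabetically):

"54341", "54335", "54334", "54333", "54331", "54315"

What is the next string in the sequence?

54314

Find the rightmost character of 54315 below 1, bump it to the next letter, and reset everything to its right to 5.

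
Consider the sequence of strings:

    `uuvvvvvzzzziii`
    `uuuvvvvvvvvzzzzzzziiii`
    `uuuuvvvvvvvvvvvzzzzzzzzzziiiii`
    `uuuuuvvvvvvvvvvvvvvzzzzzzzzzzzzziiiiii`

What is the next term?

uuuuuuvvvvvvvvvvvvvvvvvzzzzzzzzzzzzzzzziiiiiii

Reading off run lengths: u runs 2, 3, 4, 5; v runs 5, 8, 11, 14; z runs 4, 7, 10, 13; i runs 3, 4, 5, 6 — each is linear in n (n = 1, 2, …).
At n = 5 the blocks have lengths 6, 17, 16, 7.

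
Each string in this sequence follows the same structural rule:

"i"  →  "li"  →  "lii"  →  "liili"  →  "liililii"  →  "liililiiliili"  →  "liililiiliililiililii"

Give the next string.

This is a Fibonacci-style word recurrence s(k) = s(k−1)·s(k−2): e.g. li·i = lii.
Continuing: liililiiliililiililii · liililiiliili gives term 8.

liililiiliililiililiiliililiiliili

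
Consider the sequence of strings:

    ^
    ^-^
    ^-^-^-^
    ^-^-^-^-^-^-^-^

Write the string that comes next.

Every step duplicates the string with '-' between the halves.
Doubling ^-^-^-^-^-^-^-^ with '-' between the halves:

^-^-^-^-^-^-^-^-^-^-^-^-^-^-^-^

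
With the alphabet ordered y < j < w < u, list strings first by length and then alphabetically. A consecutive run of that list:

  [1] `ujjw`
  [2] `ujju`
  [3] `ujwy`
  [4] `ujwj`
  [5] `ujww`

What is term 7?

Advancing 2 positions from ujww through ujww → ujwu reaches term 7.

ujuy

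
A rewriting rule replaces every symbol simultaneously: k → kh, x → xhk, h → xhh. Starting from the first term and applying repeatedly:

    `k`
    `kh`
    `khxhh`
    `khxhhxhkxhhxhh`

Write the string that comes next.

Applying the rule to each of the 14 symbols of khxhhxhkxhhxhh gives the pieces kh xhh xhk xhh xhh xhk xhh kh xhk xhh xhh xhk xhh xhh, which concatenate to the answer.

khxhhxhkxhhxhhxhkxhhkhxhkxhhxhhxhkxhhxhh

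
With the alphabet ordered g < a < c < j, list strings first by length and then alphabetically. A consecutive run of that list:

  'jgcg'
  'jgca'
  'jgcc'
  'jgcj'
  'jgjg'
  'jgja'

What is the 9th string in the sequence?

Stepping forward 3 times from jgja: jgja → jgjc → jgjj, then the target.

jagg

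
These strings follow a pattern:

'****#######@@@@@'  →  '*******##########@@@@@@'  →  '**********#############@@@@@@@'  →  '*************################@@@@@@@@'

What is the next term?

Each string has the form *^{3n-2} #^{3n+1} @^{n+3}, where the shown terms are n = 2, 3, 4, 5.
For the next term, n = 6, so the run lengths are 16, 19, 9.

****************###################@@@@@@@@@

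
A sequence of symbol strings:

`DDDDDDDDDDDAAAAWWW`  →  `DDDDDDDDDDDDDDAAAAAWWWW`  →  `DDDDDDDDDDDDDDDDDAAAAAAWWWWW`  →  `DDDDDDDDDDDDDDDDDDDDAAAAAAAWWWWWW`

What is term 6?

DDDDDDDDDDDDDDDDDDDDDDDDDDAAAAAAAAAWWWWWWWW

Term n consists of 3n+2 D's, followed by n+1 A's, followed by n W's, where the shown terms are n = 3, 4, 5, 6.
At n = 8 the blocks have lengths 26, 9, 8.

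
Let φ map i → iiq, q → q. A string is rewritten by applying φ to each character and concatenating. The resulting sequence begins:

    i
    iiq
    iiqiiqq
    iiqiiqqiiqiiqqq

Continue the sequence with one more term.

Rewriting the 15 symbols of iiqiiqqiiqiiqqq one by one yields iiq iiq q iiq iiq q q iiq iiq q iiq iiq q q q; concatenated:

iiqiiqqiiqiiqqqiiqiiqqiiqiiqqqq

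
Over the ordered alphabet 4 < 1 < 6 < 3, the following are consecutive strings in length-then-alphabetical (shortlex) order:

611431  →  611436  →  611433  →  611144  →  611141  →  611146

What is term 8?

Advancing 2 positions from 611146 through 611146 → 611143 reaches term 8.

611114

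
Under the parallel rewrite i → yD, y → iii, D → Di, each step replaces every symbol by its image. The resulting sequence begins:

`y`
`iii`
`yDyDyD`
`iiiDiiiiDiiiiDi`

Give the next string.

yDyDyDDiyDyDyDyDDiyDyDyDyDDiyD

φ(iiiDiiiiDiiiiDi) expands symbol-by-symbol to yD yD yD Di yD yD yD yD Di yD yD yD yD Di yD; joining the 15 pieces gives the next term.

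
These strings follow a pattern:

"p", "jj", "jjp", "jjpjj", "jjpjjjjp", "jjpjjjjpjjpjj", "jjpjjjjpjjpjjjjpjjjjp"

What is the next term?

This is a Fibonacci-style word recurrence s(k) = s(k−1)·s(k−2): e.g. jj·p = jjp.
So term 8 is jjpjjjjpjjpjjjjpjjjjp·jjpjjjjpjjpjj.

jjpjjjjpjjpjjjjpjjjjpjjpjjjjpjjpjj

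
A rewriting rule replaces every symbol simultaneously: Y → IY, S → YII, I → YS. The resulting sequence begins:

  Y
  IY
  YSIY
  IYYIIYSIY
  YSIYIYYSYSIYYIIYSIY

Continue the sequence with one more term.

IYYIIYSIYYSIYIYYIIIYYIIYSIYIYYSYSIYYIIYSIY

Applying the rule to each of the 19 symbols of YSIYIYYSYSIYYIIYSIY gives the pieces IY YII YS IY YS IY IY YII IY YII YS IY IY YS YS IY YII YS IY, which concatenate to the answer.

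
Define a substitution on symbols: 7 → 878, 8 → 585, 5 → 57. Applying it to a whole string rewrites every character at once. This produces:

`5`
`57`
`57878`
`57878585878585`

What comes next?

5787858587858557585575858785855758557

Applying the rule to each of the 14 symbols of 57878585878585 gives the pieces 57 878 585 878 585 57 585 57 585 878 585 57 585 57, which concatenate to the answer.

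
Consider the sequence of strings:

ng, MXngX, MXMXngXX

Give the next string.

MXMXMXngXXX

s(k+1) = MX·s(k)·X, so each term gains MX as a prefix and X as a suffix.
One more step from MXMXngXX gives the answer.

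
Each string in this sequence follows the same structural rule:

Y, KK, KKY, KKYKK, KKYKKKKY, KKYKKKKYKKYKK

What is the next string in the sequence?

KKYKKKKYKKYKKKKYKKKKY

This is a Fibonacci-style word recurrence s(k) = s(k−1)·s(k−2): e.g. KK·Y = KKY.
The next term joins KKYKKKKYKKYKK and KKYKKKKY.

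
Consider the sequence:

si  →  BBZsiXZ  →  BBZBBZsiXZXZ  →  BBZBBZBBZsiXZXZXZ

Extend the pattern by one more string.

Each term wraps the previous one in BBZ on the left and XZ on the right.
Applying this once more to BBZBBZBBZsiXZXZXZ:

BBZBBZBBZBBZsiXZXZXZXZ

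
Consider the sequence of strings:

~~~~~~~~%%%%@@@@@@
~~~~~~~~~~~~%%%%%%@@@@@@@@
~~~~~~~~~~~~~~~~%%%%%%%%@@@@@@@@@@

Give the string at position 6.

The n-th term is 4n ~'s then 2n %'s then 2n+2 @'s, where the shown terms are n = 2, 3, 4.
For term 6, n = 7, so the run lengths are 28, 14, 16.

~~~~~~~~~~~~~~~~~~~~~~~~~~~~%%%%%%%%%%%%%%@@@@@@@@@@@@@@@@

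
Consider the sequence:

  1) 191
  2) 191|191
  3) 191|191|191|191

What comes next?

Each string is two copies of the previous one joined by '|'.
One more doubling of 191|191|191|191 gives the answer.

191|191|191|191|191|191|191|191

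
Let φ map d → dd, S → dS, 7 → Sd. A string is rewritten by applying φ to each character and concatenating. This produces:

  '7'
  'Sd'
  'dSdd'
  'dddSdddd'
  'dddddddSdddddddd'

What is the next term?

φ(dddddddSdddddddd) expands symbol-by-symbol to dd dd dd dd dd dd dd dS dd dd dd dd dd dd dd dd; joining the 16 pieces gives the next term.

dddddddddddddddSdddddddddddddddd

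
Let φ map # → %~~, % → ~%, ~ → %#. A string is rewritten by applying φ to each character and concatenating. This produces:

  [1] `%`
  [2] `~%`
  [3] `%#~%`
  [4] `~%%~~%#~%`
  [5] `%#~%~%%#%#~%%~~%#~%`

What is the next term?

φ(%#~%~%%#%#~%%~~%#~%) expands symbol-by-symbol to ~% %~~ %# ~% %# ~% ~% %~~ ~% %~~ %# ~% ~% %# %# ~% %~~ %# ~%; joining the 19 pieces gives the next term.

~%%~~%#~%%#~%~%%~~~%%~~%#~%~%%#%#~%%~~%#~%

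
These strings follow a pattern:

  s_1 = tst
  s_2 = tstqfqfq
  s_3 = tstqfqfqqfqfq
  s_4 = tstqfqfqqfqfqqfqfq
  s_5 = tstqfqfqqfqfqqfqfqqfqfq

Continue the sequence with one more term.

Each term is the previous one with qfqfq appended.
So the next term is tstqfqfqqfqfqqfqfqqfqfq·qfqfq.

tstqfqfqqfqfqqfqfqqfqfqqfqfq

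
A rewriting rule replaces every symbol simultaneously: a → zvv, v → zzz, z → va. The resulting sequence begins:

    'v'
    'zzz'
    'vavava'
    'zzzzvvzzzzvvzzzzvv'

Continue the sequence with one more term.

φ(zzzzvvzzzzvvzzzzvv) expands symbol-by-symbol to va va va va zzz zzz va va va va zzz zzz va va va va zzz zzz; joining the 18 pieces gives the next term.

vavavavazzzzzzvavavavazzzzzzvavavavazzzzzz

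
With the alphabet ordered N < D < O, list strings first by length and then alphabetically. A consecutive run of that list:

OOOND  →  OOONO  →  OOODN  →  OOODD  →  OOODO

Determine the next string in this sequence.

Treat OOODO as a base-3 numeral over the given alphabet and add one, carrying through any trailing O's.

OOOON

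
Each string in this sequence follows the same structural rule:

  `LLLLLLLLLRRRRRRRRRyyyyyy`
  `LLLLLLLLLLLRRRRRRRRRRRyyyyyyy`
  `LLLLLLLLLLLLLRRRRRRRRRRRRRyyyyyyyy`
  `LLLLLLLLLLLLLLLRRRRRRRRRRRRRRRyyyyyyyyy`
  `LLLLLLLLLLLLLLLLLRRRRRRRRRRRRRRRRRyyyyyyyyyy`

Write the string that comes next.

LLLLLLLLLLLLLLLLLLLRRRRRRRRRRRRRRRRRRRyyyyyyyyyyy

Each string has the form L^{2n+3} R^{2n+3} y^{n+3}, where the shown terms are n = 3, 4, 5, 6, 7.
Setting n = 8 gives 19, 19, 11 characters in each block.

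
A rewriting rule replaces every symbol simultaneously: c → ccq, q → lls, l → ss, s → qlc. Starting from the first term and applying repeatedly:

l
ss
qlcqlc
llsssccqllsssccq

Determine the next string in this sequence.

φ(llsssccqllsssccq) expands symbol-by-symbol to ss ss qlc qlc qlc ccq ccq lls ss ss qlc qlc qlc ccq ccq lls; joining the 16 pieces gives the next term.

ssssqlcqlcqlcccqccqllsssssqlcqlcqlcccqccqlls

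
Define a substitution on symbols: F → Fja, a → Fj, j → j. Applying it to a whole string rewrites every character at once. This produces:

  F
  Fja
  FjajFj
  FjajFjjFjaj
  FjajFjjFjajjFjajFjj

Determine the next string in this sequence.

Replace each of the 19 characters of FjajFjjFjajjFjajFjj in place — Fja j Fj j Fja j j Fja j Fj j j Fja j Fj j Fja j j — and concatenate.

FjajFjjFjajjFjajFjjjFjajFjjFjajj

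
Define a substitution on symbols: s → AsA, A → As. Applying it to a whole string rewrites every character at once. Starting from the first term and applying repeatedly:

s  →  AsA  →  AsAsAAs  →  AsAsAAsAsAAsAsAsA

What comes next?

Rewriting the 17 symbols of AsAsAAsAsAAsAsAsA one by one yields As AsA As AsA As As AsA As AsA As As AsA As AsA As AsA As; concatenated:

AsAsAAsAsAAsAsAsAAsAsAAsAsAsAAsAsAAsAsAAs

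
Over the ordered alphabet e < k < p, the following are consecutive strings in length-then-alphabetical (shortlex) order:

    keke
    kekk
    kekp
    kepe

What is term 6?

kepp

Advancing 2 positions from kepe through kepe → kepk reaches term 6.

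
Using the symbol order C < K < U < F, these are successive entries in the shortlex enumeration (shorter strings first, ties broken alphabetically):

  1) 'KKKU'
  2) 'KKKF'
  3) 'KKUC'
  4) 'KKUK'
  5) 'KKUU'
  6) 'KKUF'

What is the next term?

The successor of KKUF increments the rightmost position that isn't already F and resets every position after it to C.

KKFC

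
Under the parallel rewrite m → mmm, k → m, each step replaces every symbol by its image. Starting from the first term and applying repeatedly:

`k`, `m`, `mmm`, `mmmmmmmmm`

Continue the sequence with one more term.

mmmmmmmmmmmmmmmmmmmmmmmmmmm

Apply φ to mmmmmmmmm symbol by symbol: m→mmm, m→mmm, m→mmm, m→mmm, m→mmm, m→mmm, m→mmm, m→mmm, m→mmm; joined: mmm mmm mmm mmm mmm mmm mmm mmm mmm.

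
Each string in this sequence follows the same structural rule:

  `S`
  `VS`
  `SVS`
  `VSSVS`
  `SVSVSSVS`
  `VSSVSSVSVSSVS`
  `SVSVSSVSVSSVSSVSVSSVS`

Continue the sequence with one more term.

Each term (from the third on) is the two preceding terms concatenated in order: term 3 = S·VS = SVS.
Continuing: VSSVSSVSVSSVS · SVSVSSVSVSSVSSVSVSSVS gives term 8.

VSSVSSVSVSSVSSVSVSSVSVSSVSSVSVSSVS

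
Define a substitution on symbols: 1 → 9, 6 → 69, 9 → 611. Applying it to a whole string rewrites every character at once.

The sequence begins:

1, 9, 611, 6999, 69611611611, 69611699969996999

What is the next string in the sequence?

Replace each of the 17 characters of 69611699969996999 in place — 69 611 69 9 9 69 611 611 611 69 611 611 611 69 611 611 611 — and concatenate.

696116999696116116116961161161169611611611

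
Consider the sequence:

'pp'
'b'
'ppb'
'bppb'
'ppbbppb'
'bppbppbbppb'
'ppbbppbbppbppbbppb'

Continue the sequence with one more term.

bppbppbbppbppbbppbbppbppbbppb

This is a Fibonacci-style word recurrence s(k) = s(k−2)·s(k−1): e.g. pp·b = ppb.
Continuing: bppbppbbppb · ppbbppbbppbppbbppb gives term 8.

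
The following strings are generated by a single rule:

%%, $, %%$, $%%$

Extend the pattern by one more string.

This is a Fibonacci-style word recurrence s(k) = s(k−2)·s(k−1): e.g. %%·$ = %%$.
So term 5 is %%$·$%%$.

%%$$%%$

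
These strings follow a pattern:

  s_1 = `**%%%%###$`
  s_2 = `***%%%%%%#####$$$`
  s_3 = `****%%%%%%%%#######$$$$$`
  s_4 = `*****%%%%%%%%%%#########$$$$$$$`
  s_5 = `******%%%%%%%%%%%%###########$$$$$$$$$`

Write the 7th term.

********%%%%%%%%%%%%%%%%###############$$$$$$$$$$$$$

Each string has the form *^{n+1} %^{2n+2} #^{2n+1} $^{2n-1} (n = 1, 2, …).
At n = 7 the blocks have lengths 8, 16, 15, 13.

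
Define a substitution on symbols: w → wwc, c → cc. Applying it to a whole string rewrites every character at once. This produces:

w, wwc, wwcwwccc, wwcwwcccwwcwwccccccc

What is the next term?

wwcwwcccwwcwwcccccccwwcwwcccwwcwwccccccccccccccc

Applying the rule to each of the 20 symbols of wwcwwcccwwcwwccccccc gives the pieces wwc wwc cc wwc wwc cc cc cc wwc wwc cc wwc wwc cc cc cc cc cc cc cc, which concatenate to the answer.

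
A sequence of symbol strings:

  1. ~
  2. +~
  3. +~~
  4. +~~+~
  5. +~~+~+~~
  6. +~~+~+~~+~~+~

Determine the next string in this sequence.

From term 3 onward, concatenate the last term with the second-to-last: +~·~ = +~~, +~~·+~ = +~~+~, …
So term 7 is +~~+~+~~+~~+~·+~~+~+~~.

+~~+~+~~+~~+~+~~+~+~~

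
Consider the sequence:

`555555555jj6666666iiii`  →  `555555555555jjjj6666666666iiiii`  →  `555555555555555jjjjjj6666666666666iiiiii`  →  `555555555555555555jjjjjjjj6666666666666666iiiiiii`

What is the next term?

555555555555555555555jjjjjjjjjj6666666666666666666iiiiiiii

Each string has the form 5^{3n+3} j^{2n-2} 6^{3n+1} i^{n+2}, where the shown terms are n = 2, 3, 4, 5.
Setting n = 6 gives 21, 10, 19, 8 characters in each block.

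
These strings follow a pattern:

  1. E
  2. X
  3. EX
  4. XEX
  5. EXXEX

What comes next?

XEXEXXEX

This is a Fibonacci-style word recurrence s(k) = s(k−2)·s(k−1): e.g. E·X = EX.
The next term joins XEX and EXXEX.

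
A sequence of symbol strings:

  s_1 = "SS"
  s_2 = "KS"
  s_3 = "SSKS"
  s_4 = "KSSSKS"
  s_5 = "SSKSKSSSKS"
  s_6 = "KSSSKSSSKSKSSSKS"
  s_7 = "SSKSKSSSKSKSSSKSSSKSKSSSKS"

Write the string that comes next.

This is a Fibonacci-style word recurrence s(k) = s(k−2)·s(k−1): e.g. SS·KS = SSKS.
So term 8 is KSSSKSSSKSKSSSKS·SSKSKSSSKSKSSSKSSSKSKSSSKS.

KSSSKSSSKSKSSSKSSSKSKSSSKSKSSSKSSSKSKSSSKS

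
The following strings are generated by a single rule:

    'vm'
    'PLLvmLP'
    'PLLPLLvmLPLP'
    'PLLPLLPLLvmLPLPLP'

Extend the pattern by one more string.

PLLPLLPLLPLLvmLPLPLPLP

Each term wraps the previous one in PLL on the left and LP on the right.
So the next term is PLL·PLLPLLPLLvmLPLPLP·LP.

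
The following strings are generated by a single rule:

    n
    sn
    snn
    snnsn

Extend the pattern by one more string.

Each term (from the third on) is the previous term followed by the one before it: term 3 = sn·n = snn.
So term 5 is snnsn·snn.

snnsnsnn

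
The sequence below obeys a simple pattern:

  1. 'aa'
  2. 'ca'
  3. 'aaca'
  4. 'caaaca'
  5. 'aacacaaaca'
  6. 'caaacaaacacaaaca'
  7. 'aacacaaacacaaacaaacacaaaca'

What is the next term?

caaacaaacacaaacaaacacaaacacaaacaaacacaaaca

From term 3 onward, concatenate the second-to-last term with the last: aa·ca = aaca, ca·aaca = caaaca, …
So term 8 is caaacaaacacaaaca·aacacaaacacaaacaaacacaaaca.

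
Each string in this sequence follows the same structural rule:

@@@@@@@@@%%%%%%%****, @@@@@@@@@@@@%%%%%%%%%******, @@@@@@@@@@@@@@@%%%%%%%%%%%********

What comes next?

@@@@@@@@@@@@@@@@@@%%%%%%%%%%%%%**********

Term n consists of 3n @'s, followed by 2n+1 %'s, followed by 2n-2 *'s, where the shown terms are n = 3, 4, 5.
At n = 6 the blocks have lengths 18, 13, 10.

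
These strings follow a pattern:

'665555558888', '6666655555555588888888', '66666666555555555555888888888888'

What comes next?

Each string has the form 6^{3n-1} 5^{3n+3} 8^{4n} (n = 1, 2, …).
For the next term, n = 4, so the run lengths are 11, 15, 16.

666666666665555555555555558888888888888888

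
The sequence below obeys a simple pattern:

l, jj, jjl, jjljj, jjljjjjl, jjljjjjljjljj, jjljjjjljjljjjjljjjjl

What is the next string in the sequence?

Each term (from the third on) is the previous term followed by the one before it: term 3 = jj·l = jjl.
The next term joins jjljjjjljjljjjjljjjjl and jjljjjjljjljj.

jjljjjjljjljjjjljjjjljjljjjjljjljj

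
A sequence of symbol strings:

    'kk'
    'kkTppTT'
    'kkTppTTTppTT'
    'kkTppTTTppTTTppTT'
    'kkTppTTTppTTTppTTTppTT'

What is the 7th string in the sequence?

Every step adds TppTT to the end: s(k+1) = s(k)·TppTT.
From kkTppTTTppTTTppTTTppTT, 2 further steps: kkTppTTTppTTTppTTTppTT → kkTppTTTppTTTppTTTppTTTppTT → (answer).

kkTppTTTppTTTppTTTppTTTppTTTppTT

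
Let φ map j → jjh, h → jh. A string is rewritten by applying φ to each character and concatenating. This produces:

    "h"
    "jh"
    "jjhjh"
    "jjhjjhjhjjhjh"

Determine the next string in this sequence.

Rewriting the 13 symbols of jjhjjhjhjjhjh one by one yields jjh jjh jh jjh jjh jh jjh jh jjh jjh jh jjh jh; concatenated:

jjhjjhjhjjhjjhjhjjhjhjjhjjhjhjjhjh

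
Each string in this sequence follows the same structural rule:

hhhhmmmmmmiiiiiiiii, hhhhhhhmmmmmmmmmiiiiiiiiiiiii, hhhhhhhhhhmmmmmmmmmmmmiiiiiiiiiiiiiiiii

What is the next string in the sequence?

Each string has the form h^{3n-2} m^{3n} i^{4n+1}, where the shown terms are n = 2, 3, 4.
Setting n = 5 gives 13, 15, 21 characters in each block.

hhhhhhhhhhhhhmmmmmmmmmmmmmmmiiiiiiiiiiiiiiiiiiiii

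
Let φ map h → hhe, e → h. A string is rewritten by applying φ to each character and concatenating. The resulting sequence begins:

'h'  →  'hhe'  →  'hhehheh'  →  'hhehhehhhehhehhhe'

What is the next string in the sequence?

Rewriting the 17 symbols of hhehhehhhehhehhhe one by one yields hhe hhe h hhe hhe h hhe hhe hhe h hhe hhe h hhe hhe hhe h; concatenated:

hhehhehhhehhehhhehhehhehhhehhehhhehhehheh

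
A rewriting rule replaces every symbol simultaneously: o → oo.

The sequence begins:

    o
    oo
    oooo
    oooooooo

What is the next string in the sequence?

Expanding oooooooo: o→oo, o→oo, o→oo, o→oo, o→oo, o→oo, o→oo, o→oo. Concatenated: oo oo oo oo oo oo oo oo.

oooooooooooooooo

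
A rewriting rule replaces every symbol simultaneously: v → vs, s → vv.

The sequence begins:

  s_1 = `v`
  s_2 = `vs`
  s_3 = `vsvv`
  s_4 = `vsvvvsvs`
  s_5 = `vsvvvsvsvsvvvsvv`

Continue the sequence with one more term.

vsvvvsvsvsvvvsvvvsvvvsvsvsvvvsvs

φ(vsvvvsvsvsvvvsvv) expands symbol-by-symbol to vs vv vs vs vs vv vs vv vs vv vs vs vs vv vs vs; joining the 16 pieces gives the next term.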